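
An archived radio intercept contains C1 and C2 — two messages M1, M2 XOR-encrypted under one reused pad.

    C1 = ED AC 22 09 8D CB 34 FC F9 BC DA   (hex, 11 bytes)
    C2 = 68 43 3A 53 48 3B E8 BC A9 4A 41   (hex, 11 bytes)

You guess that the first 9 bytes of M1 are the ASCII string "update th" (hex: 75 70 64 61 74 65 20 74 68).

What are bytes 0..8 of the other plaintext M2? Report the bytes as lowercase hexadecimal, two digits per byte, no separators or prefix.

First, C1 ⊕ C2 = (M1 ⊕ K) ⊕ (M2 ⊕ K) = M1 ⊕ M2, so the key drops out. Then M2 = (M1 ⊕ M2) ⊕ M1 over the first 9 bytes.
byte 0: (ed ⊕ 68) ⊕ 75 = 85 ⊕ 75 = f0
byte 1: (ac ⊕ 43) ⊕ 70 = ef ⊕ 70 = 9f
byte 2: (22 ⊕ 3a) ⊕ 64 = 18 ⊕ 64 = 7c
byte 3: (09 ⊕ 53) ⊕ 61 = 5a ⊕ 61 = 3b
byte 4: (8d ⊕ 48) ⊕ 74 = c5 ⊕ 74 = b1
byte 5: (cb ⊕ 3b) ⊕ 65 = f0 ⊕ 65 = 95
byte 6: (34 ⊕ e8) ⊕ 20 = dc ⊕ 20 = fc
byte 7: (fc ⊕ bc) ⊕ 74 = 40 ⊕ 74 = 34
byte 8: (f9 ⊕ a9) ⊕ 68 = 50 ⊕ 68 = 38

f09f7c3bb195fc3438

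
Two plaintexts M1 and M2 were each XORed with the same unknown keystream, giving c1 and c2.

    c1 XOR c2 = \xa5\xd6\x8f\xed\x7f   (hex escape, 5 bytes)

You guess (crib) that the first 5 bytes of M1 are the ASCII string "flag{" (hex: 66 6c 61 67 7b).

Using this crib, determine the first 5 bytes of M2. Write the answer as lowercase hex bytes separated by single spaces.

c3 ba ee 8a 04

Since c1 ⊕ c2 = M1 ⊕ M2, XORing with the guessed M1 bytes yields the corresponding M2 bytes: M2 = (c1 ⊕ c2) ⊕ M1.
a5 ^ 66 = c3
d6 ^ 6c = ba
8f ^ 61 = ee
ed ^ 67 = 8a
7f ^ 7b = 04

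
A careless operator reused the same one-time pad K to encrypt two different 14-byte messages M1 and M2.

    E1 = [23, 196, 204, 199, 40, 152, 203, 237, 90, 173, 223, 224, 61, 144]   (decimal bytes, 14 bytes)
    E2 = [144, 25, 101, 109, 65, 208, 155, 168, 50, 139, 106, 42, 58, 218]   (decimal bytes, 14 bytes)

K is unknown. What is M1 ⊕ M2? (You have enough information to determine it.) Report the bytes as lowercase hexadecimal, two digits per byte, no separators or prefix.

E1 ⊕ E2 = (M1 ⊕ K) ⊕ (M2 ⊕ K) = M1 ⊕ M2 — the shared key cancels under XOR.
byte 0: 00010111 ^ 10010000 = 10000111
byte 1: 11000100 ^ 00011001 = 11011101
byte 2: 11001100 ^ 01100101 = 10101001
byte 3: 11000111 ^ 01101101 = 10101010
byte 4: 00101000 ^ 01000001 = 01101001
byte 5: 10011000 ^ 11010000 = 01001000
byte 6: 11001011 ^ 10011011 = 01010000
byte 7: 11101101 ^ 10101000 = 01000101
byte 8: 01011010 ^ 00110010 = 01101000
byte 9: 10101101 ^ 10001011 = 00100110
byte 10: 11011111 ^ 01101010 = 10110101
byte 11: 11100000 ^ 00101010 = 11001010
byte 12: 00111101 ^ 00111010 = 00000111
byte 13: 10010000 ^ 11011010 = 01001010

87dda9aa694850456826b5ca074a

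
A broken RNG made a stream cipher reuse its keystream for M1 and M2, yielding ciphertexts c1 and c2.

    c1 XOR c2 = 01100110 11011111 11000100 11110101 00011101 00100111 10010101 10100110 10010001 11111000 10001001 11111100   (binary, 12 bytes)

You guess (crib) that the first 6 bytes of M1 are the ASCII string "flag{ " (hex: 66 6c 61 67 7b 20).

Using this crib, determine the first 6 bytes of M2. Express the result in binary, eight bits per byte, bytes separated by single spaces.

Since c1 ⊕ c2 = M1 ⊕ M2, XORing with the guessed M1 bytes yields the corresponding M2 bytes: M2 = (c1 ⊕ c2) ⊕ M1.
66 xor 66 = 00
df xor 6c = b3
c4 xor 61 = a5
f5 xor 67 = 92
1d xor 7b = 66
27 xor 20 = 07

00000000 10110011 10100101 10010010 01100110 00000111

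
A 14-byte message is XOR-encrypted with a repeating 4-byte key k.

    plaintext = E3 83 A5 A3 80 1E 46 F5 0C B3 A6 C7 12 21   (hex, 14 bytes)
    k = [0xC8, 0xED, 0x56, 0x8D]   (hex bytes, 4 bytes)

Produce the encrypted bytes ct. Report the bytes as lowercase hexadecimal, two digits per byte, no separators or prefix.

The 4-byte key repeats, so the effective keystream is c8 ed 56 8d c8 ed 56 8d c8 ed 56 8d c8 ed.
byte 0: e3 ⊕ c8 = 2b
byte 1: 83 ⊕ ed = 6e
byte 2: a5 ⊕ 56 = f3
byte 3: a3 ⊕ 8d = 2e
byte 4: 80 ⊕ c8 = 48
byte 5: 1e ⊕ ed = f3
byte 6: 46 ⊕ 56 = 10
byte 7: f5 ⊕ 8d = 78
byte 8: 0c ⊕ c8 = c4
byte 9: b3 ⊕ ed = 5e
byte 10: a6 ⊕ 56 = f0
byte 11: c7 ⊕ 8d = 4a
byte 12: 12 ⊕ c8 = da
byte 13: 21 ⊕ ed = cc

2b6ef32e48f31078c45ef04adacc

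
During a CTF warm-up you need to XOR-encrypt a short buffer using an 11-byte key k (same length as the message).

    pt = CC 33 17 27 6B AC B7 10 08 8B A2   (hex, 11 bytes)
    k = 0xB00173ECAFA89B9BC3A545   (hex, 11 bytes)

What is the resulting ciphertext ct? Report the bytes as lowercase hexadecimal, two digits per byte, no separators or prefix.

cc XOR b0 = 7c
33 XOR 01 = 32
17 XOR 73 = 64
27 XOR ec = cb
6b XOR af = c4
ac XOR a8 = 04
b7 XOR 9b = 2c
10 XOR 9b = 8b
08 XOR c3 = cb
8b XOR a5 = 2e
a2 XOR 45 = e7

7c3264cbc4042c8bcb2ee7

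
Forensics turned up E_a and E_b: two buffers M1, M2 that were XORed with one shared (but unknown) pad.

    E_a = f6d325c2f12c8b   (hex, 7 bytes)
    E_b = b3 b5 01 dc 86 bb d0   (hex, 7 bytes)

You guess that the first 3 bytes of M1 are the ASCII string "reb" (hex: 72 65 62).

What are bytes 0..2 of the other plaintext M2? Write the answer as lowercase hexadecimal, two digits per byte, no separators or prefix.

First, E_a ⊕ E_b = (M1 ⊕ K) ⊕ (M2 ⊕ K) = M1 ⊕ M2, so the key drops out. Then M2 = (M1 ⊕ M2) ⊕ M1 over the first 3 bytes.
byte 0: (f6 ⊕ b3) ⊕ 72 = 45 ⊕ 72 = 37
byte 1: (d3 ⊕ b5) ⊕ 65 = 66 ⊕ 65 = 03
byte 2: (25 ⊕ 01) ⊕ 62 = 24 ⊕ 62 = 46

370346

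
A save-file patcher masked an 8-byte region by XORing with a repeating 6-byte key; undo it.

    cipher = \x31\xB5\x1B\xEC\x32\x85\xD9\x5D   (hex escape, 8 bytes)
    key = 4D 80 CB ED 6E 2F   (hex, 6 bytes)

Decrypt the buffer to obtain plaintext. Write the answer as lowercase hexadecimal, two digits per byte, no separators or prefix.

7c35d0015caa94dd

The 6-byte key repeats, so the effective keystream is 4d 80 cb ed 6e 2f 4d 80.
byte 0:  49 ^  77 = 124
byte 1: 181 ^ 128 =  53
byte 2:  27 ^ 203 = 208
byte 3: 236 ^ 237 =   1
byte 4:  50 ^ 110 =  92
byte 5: 133 ^  47 = 170
byte 6: 217 ^  77 = 148
byte 7:  93 ^ 128 = 221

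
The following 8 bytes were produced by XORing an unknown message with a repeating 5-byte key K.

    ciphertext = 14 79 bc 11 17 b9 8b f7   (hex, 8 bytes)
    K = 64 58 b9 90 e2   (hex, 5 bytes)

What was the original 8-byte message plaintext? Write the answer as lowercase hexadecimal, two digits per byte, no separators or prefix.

70210581f5ddd34e

The 5-byte key repeats, so the effective keystream is 64 58 b9 90 e2 64 58 b9.
byte 0: 14 xor 64 = 70
byte 1: 79 xor 58 = 21
byte 2: bc xor b9 = 05
byte 3: 11 xor 90 = 81
byte 4: 17 xor e2 = f5
byte 5: b9 xor 64 = dd
byte 6: 8b xor 58 = d3
byte 7: f7 xor b9 = 4e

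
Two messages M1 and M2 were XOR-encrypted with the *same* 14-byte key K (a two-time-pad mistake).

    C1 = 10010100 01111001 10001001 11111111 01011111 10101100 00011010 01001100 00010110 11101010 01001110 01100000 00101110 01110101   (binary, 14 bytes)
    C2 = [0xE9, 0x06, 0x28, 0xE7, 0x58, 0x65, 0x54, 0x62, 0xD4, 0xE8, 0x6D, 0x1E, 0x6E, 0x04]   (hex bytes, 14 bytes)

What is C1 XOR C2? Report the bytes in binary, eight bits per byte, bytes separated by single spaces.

C1 ⊕ C2 = (M1 ⊕ K) ⊕ (M2 ⊕ K) = M1 ⊕ M2 — the shared key cancels under XOR.
byte 0: 148 ^ 233 = 125
byte 1: 121 ^   6 = 127
byte 2: 137 ^  40 = 161
byte 3: 255 ^ 231 =  24
byte 4:  95 ^  88 =   7
byte 5: 172 ^ 101 = 201
byte 6:  26 ^  84 =  78
byte 7:  76 ^  98 =  46
byte 8:  22 ^ 212 = 194
byte 9: 234 ^ 232 =   2
byte 10:  78 ^ 109 =  35
byte 11:  96 ^  30 = 126
byte 12:  46 ^ 110 =  64
byte 13: 117 ^   4 = 113

01111101 01111111 10100001 00011000 00000111 11001001 01001110 00101110 11000010 00000010 00100011 01111110 01000000 01110001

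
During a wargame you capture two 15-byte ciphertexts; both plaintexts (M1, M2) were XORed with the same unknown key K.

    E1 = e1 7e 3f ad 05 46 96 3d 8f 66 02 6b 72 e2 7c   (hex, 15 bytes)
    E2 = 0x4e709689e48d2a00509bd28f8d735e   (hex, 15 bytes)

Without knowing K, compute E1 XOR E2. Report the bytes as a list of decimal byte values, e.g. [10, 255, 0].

[175, 14, 169, 36, 225, 203, 188, 61, 223, 253, 208, 228, 255, 145, 34]

E1 ⊕ E2 = (M1 ⊕ K) ⊕ (M2 ⊕ K) = M1 ⊕ M2 — the shared key cancels under XOR.
e1 XOR 4e = af
7e XOR 70 = 0e
3f XOR 96 = a9
ad XOR 89 = 24
05 XOR e4 = e1
46 XOR 8d = cb
96 XOR 2a = bc
3d XOR 00 = 3d
8f XOR 50 = df
66 XOR 9b = fd
02 XOR d2 = d0
6b XOR 8f = e4
72 XOR 8d = ff
e2 XOR 73 = 91
7c XOR 5e = 22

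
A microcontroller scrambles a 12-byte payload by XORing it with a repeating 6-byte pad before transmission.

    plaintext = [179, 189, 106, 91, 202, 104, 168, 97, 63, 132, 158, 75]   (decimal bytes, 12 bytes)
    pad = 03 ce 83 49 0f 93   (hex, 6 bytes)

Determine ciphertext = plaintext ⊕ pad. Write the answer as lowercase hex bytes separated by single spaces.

The 6-byte key repeats, so the effective keystream is 03 ce 83 49 0f 93 03 ce 83 49 0f 93.
byte 0: b3 xor 03 = b0
byte 1: bd xor ce = 73
byte 2: 6a xor 83 = e9
byte 3: 5b xor 49 = 12
byte 4: ca xor 0f = c5
byte 5: 68 xor 93 = fb
byte 6: a8 xor 03 = ab
byte 7: 61 xor ce = af
byte 8: 3f xor 83 = bc
byte 9: 84 xor 49 = cd
byte 10: 9e xor 0f = 91
byte 11: 4b xor 93 = d8

b0 73 e9 12 c5 fb ab af bc cd 91 d8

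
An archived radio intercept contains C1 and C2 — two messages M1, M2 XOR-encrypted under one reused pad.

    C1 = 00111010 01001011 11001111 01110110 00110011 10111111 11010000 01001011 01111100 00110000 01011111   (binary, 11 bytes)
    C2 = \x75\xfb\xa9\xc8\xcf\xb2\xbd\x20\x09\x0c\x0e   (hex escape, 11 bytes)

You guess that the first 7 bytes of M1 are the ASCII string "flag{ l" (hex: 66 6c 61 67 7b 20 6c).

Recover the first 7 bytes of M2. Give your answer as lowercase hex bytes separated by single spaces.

29 dc 07 d9 87 2d 01

First, C1 ⊕ C2 = (M1 ⊕ K) ⊕ (M2 ⊕ K) = M1 ⊕ M2, so the key drops out. Then M2 = (M1 ⊕ M2) ⊕ M1 over the first 7 bytes.
byte 0: (3a ^ 75) ^ 66 = 4f ^ 66 = 29
byte 1: (4b ^ fb) ^ 6c = b0 ^ 6c = dc
byte 2: (cf ^ a9) ^ 61 = 66 ^ 61 = 07
byte 3: (76 ^ c8) ^ 67 = be ^ 67 = d9
byte 4: (33 ^ cf) ^ 7b = fc ^ 7b = 87
byte 5: (bf ^ b2) ^ 20 = 0d ^ 20 = 2d
byte 6: (d0 ^ bd) ^ 6c = 6d ^ 6c = 01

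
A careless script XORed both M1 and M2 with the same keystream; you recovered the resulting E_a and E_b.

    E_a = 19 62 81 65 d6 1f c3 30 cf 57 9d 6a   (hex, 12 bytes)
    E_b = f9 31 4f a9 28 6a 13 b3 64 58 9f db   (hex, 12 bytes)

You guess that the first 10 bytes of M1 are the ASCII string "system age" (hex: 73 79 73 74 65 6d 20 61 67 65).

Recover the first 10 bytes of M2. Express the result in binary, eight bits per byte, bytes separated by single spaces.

10010011 00101010 10111101 10111000 10011011 00011000 11110000 11100010 11001100 01101010

First, E_a ⊕ E_b = (M1 ⊕ K) ⊕ (M2 ⊕ K) = M1 ⊕ M2, so the key drops out. Then M2 = (M1 ⊕ M2) ⊕ M1 over the first 10 bytes.
byte 0: (19 ^ f9) ^ 73 = e0 ^ 73 = 93
byte 1: (62 ^ 31) ^ 79 = 53 ^ 79 = 2a
byte 2: (81 ^ 4f) ^ 73 = ce ^ 73 = bd
byte 3: (65 ^ a9) ^ 74 = cc ^ 74 = b8
byte 4: (d6 ^ 28) ^ 65 = fe ^ 65 = 9b
byte 5: (1f ^ 6a) ^ 6d = 75 ^ 6d = 18
byte 6: (c3 ^ 13) ^ 20 = d0 ^ 20 = f0
byte 7: (30 ^ b3) ^ 61 = 83 ^ 61 = e2
byte 8: (cf ^ 64) ^ 67 = ab ^ 67 = cc
byte 9: (57 ^ 58) ^ 65 = 0f ^ 65 = 6a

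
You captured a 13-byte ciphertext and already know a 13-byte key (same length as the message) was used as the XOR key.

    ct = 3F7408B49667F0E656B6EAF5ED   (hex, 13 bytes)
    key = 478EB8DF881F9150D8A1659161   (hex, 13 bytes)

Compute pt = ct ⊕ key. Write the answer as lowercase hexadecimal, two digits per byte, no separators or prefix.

78fab06b1e7861b68e178f648c

00111111 ⊕ 01000111 = 01111000
01110100 ⊕ 10001110 = 11111010
00001000 ⊕ 10111000 = 10110000
10110100 ⊕ 11011111 = 01101011
10010110 ⊕ 10001000 = 00011110
01100111 ⊕ 00011111 = 01111000
11110000 ⊕ 10010001 = 01100001
11100110 ⊕ 01010000 = 10110110
01010110 ⊕ 11011000 = 10001110
10110110 ⊕ 10100001 = 00010111
11101010 ⊕ 01100101 = 10001111
11110101 ⊕ 10010001 = 01100100
11101101 ⊕ 01100001 = 10001100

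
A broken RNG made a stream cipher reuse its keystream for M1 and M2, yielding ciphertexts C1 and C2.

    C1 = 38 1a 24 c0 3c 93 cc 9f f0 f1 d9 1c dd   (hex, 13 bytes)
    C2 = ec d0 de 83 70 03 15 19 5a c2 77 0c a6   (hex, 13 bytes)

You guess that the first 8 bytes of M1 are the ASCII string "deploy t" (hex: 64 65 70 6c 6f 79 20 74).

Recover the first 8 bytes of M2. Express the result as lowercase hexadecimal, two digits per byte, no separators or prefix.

First, C1 ⊕ C2 = (M1 ⊕ K) ⊕ (M2 ⊕ K) = M1 ⊕ M2, so the key drops out. Then M2 = (M1 ⊕ M2) ⊕ M1 over the first 8 bytes.
byte 0: (38 xor ec) xor 64 = d4 xor 64 = b0
byte 1: (1a xor d0) xor 65 = ca xor 65 = af
byte 2: (24 xor de) xor 70 = fa xor 70 = 8a
byte 3: (c0 xor 83) xor 6c = 43 xor 6c = 2f
byte 4: (3c xor 70) xor 6f = 4c xor 6f = 23
byte 5: (93 xor 03) xor 79 = 90 xor 79 = e9
byte 6: (cc xor 15) xor 20 = d9 xor 20 = f9
byte 7: (9f xor 19) xor 74 = 86 xor 74 = f2

b0af8a2f23e9f9f2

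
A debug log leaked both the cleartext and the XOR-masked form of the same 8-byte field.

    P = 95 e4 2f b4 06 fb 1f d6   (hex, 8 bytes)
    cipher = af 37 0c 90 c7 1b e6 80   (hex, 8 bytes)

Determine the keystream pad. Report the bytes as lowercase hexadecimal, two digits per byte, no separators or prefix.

3ad32324c1e0f956

Since cipher = P ⊕ pad, XORing both sides with P gives pad = P ⊕ cipher.
95 xor af = 3a
e4 xor 37 = d3
2f xor 0c = 23
b4 xor 90 = 24
06 xor c7 = c1
fb xor 1b = e0
1f xor e6 = f9
d6 xor 80 = 56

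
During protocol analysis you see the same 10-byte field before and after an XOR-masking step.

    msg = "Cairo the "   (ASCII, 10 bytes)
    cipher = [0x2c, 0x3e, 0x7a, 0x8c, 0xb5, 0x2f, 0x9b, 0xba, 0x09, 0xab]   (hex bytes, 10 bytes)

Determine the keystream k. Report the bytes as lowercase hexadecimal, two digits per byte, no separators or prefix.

Since cipher = msg ⊕ k, XORing both sides with msg gives k = msg ⊕ cipher.
43 xor 2c = 6f
61 xor 3e = 5f
69 xor 7a = 13
72 xor 8c = fe
6f xor b5 = da
20 xor 2f = 0f
74 xor 9b = ef
68 xor ba = d2
65 xor 09 = 6c
20 xor ab = 8b

6f5f13feda0fefd26c8b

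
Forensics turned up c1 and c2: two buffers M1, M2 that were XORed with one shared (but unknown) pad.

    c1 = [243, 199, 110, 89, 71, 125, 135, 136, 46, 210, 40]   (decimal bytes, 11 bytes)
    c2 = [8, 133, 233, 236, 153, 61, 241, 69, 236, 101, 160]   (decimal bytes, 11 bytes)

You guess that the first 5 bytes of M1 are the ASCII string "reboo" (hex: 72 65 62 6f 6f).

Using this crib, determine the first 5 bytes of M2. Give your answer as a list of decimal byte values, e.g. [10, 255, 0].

First, c1 ⊕ c2 = (M1 ⊕ K) ⊕ (M2 ⊕ K) = M1 ⊕ M2, so the key drops out. Then M2 = (M1 ⊕ M2) ⊕ M1 over the first 5 bytes.
byte 0: (f3 ⊕ 08) ⊕ 72 = fb ⊕ 72 = 89
byte 1: (c7 ⊕ 85) ⊕ 65 = 42 ⊕ 65 = 27
byte 2: (6e ⊕ e9) ⊕ 62 = 87 ⊕ 62 = e5
byte 3: (59 ⊕ ec) ⊕ 6f = b5 ⊕ 6f = da
byte 4: (47 ⊕ 99) ⊕ 6f = de ⊕ 6f = b1

[137, 39, 229, 218, 177]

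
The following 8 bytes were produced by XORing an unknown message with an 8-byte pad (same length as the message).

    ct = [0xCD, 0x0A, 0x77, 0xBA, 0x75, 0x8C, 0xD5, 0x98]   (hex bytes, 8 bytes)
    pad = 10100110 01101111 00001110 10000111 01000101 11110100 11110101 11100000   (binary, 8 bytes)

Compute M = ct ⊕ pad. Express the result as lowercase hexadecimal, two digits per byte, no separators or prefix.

11001101 xor 10100110 = 01101011
00001010 xor 01101111 = 01100101
01110111 xor 00001110 = 01111001
10111010 xor 10000111 = 00111101
01110101 xor 01000101 = 00110000
10001100 xor 11110100 = 01111000
11010101 xor 11110101 = 00100000
10011000 xor 11100000 = 01111000

6b65793d30782078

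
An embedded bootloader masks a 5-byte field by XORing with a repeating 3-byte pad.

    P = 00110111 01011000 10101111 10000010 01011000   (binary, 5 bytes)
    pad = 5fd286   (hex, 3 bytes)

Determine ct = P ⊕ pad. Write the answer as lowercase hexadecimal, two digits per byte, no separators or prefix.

The 3-byte key repeats, so the effective keystream is 5f d2 86 5f d2.
byte 0: 37 ⊕ 5f = 68
byte 1: 58 ⊕ d2 = 8a
byte 2: af ⊕ 86 = 29
byte 3: 82 ⊕ 5f = dd
byte 4: 58 ⊕ d2 = 8a

688a29dd8a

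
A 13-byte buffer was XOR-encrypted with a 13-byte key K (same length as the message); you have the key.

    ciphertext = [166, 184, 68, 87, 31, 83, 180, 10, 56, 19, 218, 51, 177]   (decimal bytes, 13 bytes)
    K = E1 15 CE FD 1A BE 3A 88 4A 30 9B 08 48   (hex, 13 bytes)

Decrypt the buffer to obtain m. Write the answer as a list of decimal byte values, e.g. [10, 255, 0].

[71, 173, 138, 170, 5, 237, 142, 130, 114, 35, 65, 59, 249]

XOR is its own inverse, so applying the key byte-wise gives the result directly.
a6 ^ e1 = 47
b8 ^ 15 = ad
44 ^ ce = 8a
57 ^ fd = aa
1f ^ 1a = 05
53 ^ be = ed
b4 ^ 3a = 8e
0a ^ 88 = 82
38 ^ 4a = 72
13 ^ 30 = 23
da ^ 9b = 41
33 ^ 08 = 3b
b1 ^ 48 = f9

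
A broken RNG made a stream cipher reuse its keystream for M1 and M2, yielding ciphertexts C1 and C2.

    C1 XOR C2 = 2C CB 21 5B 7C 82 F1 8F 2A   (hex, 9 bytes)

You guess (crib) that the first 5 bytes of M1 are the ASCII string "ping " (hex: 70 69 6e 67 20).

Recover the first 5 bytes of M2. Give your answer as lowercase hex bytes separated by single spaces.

5c a2 4f 3c 5c

Since C1 ⊕ C2 = M1 ⊕ M2, XORing with the guessed M1 bytes yields the corresponding M2 bytes: M2 = (C1 ⊕ C2) ⊕ M1.
2c xor 70 = 5c
cb xor 69 = a2
21 xor 6e = 4f
5b xor 67 = 3c
7c xor 20 = 5c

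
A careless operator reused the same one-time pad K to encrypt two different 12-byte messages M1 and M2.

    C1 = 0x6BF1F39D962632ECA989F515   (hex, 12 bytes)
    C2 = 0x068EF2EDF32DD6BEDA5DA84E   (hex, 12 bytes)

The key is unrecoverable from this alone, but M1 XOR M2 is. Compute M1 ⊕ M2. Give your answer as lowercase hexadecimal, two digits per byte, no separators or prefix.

C1 ⊕ C2 = (M1 ⊕ K) ⊕ (M2 ⊕ K) = M1 ⊕ M2 — the shared key cancels under XOR.
byte 0: 6b ^ 06 = 6d
byte 1: f1 ^ 8e = 7f
byte 2: f3 ^ f2 = 01
byte 3: 9d ^ ed = 70
byte 4: 96 ^ f3 = 65
byte 5: 26 ^ 2d = 0b
byte 6: 32 ^ d6 = e4
byte 7: ec ^ be = 52
byte 8: a9 ^ da = 73
byte 9: 89 ^ 5d = d4
byte 10: f5 ^ a8 = 5d
byte 11: 15 ^ 4e = 5b

6d7f0170650be45273d45d5b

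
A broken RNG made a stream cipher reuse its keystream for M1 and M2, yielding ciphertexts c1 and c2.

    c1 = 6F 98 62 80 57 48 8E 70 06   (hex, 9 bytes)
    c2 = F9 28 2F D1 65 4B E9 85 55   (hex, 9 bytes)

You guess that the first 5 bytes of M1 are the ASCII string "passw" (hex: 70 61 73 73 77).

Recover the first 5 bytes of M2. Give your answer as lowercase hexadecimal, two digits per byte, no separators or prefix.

e6d13e2245

First, c1 ⊕ c2 = (M1 ⊕ K) ⊕ (M2 ⊕ K) = M1 ⊕ M2, so the key drops out. Then M2 = (M1 ⊕ M2) ⊕ M1 over the first 5 bytes.
byte 0: (6f ⊕ f9) ⊕ 70 = 96 ⊕ 70 = e6
byte 1: (98 ⊕ 28) ⊕ 61 = b0 ⊕ 61 = d1
byte 2: (62 ⊕ 2f) ⊕ 73 = 4d ⊕ 73 = 3e
byte 3: (80 ⊕ d1) ⊕ 73 = 51 ⊕ 73 = 22
byte 4: (57 ⊕ 65) ⊕ 77 = 32 ⊕ 77 = 45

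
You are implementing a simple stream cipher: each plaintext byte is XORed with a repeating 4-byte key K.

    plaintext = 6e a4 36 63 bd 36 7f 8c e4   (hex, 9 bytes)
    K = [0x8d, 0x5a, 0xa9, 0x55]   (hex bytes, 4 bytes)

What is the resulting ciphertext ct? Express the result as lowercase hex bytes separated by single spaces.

The 4-byte key repeats, so the effective keystream is 8d 5a a9 55 8d 5a a9 55 8d.
byte 0: 6e xor 8d = e3
byte 1: a4 xor 5a = fe
byte 2: 36 xor a9 = 9f
byte 3: 63 xor 55 = 36
byte 4: bd xor 8d = 30
byte 5: 36 xor 5a = 6c
byte 6: 7f xor a9 = d6
byte 7: 8c xor 55 = d9
byte 8: e4 xor 8d = 69

e3 fe 9f 36 30 6c d6 d9 69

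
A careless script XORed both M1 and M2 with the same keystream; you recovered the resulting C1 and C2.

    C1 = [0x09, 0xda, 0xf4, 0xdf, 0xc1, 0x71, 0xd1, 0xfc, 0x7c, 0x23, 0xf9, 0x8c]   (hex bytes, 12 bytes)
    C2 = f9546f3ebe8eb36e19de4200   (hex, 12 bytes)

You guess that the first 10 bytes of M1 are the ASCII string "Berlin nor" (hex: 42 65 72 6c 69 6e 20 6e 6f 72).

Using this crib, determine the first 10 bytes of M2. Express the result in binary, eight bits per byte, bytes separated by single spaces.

First, C1 ⊕ C2 = (M1 ⊕ K) ⊕ (M2 ⊕ K) = M1 ⊕ M2, so the key drops out. Then M2 = (M1 ⊕ M2) ⊕ M1 over the first 10 bytes.
byte 0: (09 ^ f9) ^ 42 = f0 ^ 42 = b2
byte 1: (da ^ 54) ^ 65 = 8e ^ 65 = eb
byte 2: (f4 ^ 6f) ^ 72 = 9b ^ 72 = e9
byte 3: (df ^ 3e) ^ 6c = e1 ^ 6c = 8d
byte 4: (c1 ^ be) ^ 69 = 7f ^ 69 = 16
byte 5: (71 ^ 8e) ^ 6e = ff ^ 6e = 91
byte 6: (d1 ^ b3) ^ 20 = 62 ^ 20 = 42
byte 7: (fc ^ 6e) ^ 6e = 92 ^ 6e = fc
byte 8: (7c ^ 19) ^ 6f = 65 ^ 6f = 0a
byte 9: (23 ^ de) ^ 72 = fd ^ 72 = 8f

10110010 11101011 11101001 10001101 00010110 10010001 01000010 11111100 00001010 10001111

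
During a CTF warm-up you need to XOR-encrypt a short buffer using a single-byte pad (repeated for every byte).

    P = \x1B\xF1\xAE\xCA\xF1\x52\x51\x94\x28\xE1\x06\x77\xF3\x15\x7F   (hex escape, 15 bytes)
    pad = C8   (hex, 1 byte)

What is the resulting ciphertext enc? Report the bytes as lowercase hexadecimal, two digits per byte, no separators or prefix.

d3396602399a995ce029cebf3bddb7

The 1-byte key repeats, so the effective keystream is c8 c8 c8 c8 c8 c8 c8 c8 c8 c8 c8 c8 c8 c8 c8.
byte 0:  27 xor 200 = 211
byte 1: 241 xor 200 =  57
byte 2: 174 xor 200 = 102
byte 3: 202 xor 200 =   2
byte 4: 241 xor 200 =  57
byte 5:  82 xor 200 = 154
byte 6:  81 xor 200 = 153
byte 7: 148 xor 200 =  92
byte 8:  40 xor 200 = 224
byte 9: 225 xor 200 =  41
byte 10:   6 xor 200 = 206
byte 11: 119 xor 200 = 191
byte 12: 243 xor 200 =  59
byte 13:  21 xor 200 = 221
byte 14: 127 xor 200 = 183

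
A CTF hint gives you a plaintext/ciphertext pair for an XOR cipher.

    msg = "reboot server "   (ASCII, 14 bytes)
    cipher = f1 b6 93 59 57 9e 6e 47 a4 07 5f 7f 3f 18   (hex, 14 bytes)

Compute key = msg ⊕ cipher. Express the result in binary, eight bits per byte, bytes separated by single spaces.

Since cipher = msg ⊕ key, XORing both sides with msg gives key = msg ⊕ cipher.
byte 0: 114 XOR 241 = 131
byte 1: 101 XOR 182 = 211
byte 2:  98 XOR 147 = 241
byte 3: 111 XOR  89 =  54
byte 4: 111 XOR  87 =  56
byte 5: 116 XOR 158 = 234
byte 6:  32 XOR 110 =  78
byte 7: 115 XOR  71 =  52
byte 8: 101 XOR 164 = 193
byte 9: 114 XOR   7 = 117
byte 10: 118 XOR  95 =  41
byte 11: 101 XOR 127 =  26
byte 12: 114 XOR  63 =  77
byte 13:  32 XOR  24 =  56

10000011 11010011 11110001 00110110 00111000 11101010 01001110 00110100 11000001 01110101 00101001 00011010 01001101 00111000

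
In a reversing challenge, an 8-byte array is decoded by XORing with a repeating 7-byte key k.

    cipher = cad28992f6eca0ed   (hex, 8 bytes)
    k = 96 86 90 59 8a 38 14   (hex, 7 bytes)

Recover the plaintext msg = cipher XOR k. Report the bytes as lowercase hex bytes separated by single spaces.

The 7-byte key repeats, so the effective keystream is 96 86 90 59 8a 38 14 96.
byte 0: ca ⊕ 96 = 5c
byte 1: d2 ⊕ 86 = 54
byte 2: 89 ⊕ 90 = 19
byte 3: 92 ⊕ 59 = cb
byte 4: f6 ⊕ 8a = 7c
byte 5: ec ⊕ 38 = d4
byte 6: a0 ⊕ 14 = b4
byte 7: ed ⊕ 96 = 7b

5c 54 19 cb 7c d4 b4 7b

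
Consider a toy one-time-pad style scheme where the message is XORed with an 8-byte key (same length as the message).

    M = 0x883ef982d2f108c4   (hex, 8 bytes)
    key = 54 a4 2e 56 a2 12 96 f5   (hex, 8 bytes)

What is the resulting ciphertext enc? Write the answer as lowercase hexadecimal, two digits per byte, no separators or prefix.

dc9ad7d470e39e31

XOR is its own inverse, so applying the key byte-wise gives the result directly.
88 ⊕ 54 = dc
3e ⊕ a4 = 9a
f9 ⊕ 2e = d7
82 ⊕ 56 = d4
d2 ⊕ a2 = 70
f1 ⊕ 12 = e3
08 ⊕ 96 = 9e
c4 ⊕ f5 = 31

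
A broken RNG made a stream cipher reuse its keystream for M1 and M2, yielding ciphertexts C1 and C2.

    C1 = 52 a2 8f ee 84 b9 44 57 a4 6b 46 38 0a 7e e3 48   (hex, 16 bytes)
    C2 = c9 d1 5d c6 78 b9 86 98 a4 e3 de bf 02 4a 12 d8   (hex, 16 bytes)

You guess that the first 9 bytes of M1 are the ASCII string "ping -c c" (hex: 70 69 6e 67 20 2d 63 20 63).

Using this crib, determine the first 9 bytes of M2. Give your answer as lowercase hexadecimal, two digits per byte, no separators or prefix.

eb1abc4fdc2da1ef63

First, C1 ⊕ C2 = (M1 ⊕ K) ⊕ (M2 ⊕ K) = M1 ⊕ M2, so the key drops out. Then M2 = (M1 ⊕ M2) ⊕ M1 over the first 9 bytes.
byte 0: (52 ⊕ c9) ⊕ 70 = 9b ⊕ 70 = eb
byte 1: (a2 ⊕ d1) ⊕ 69 = 73 ⊕ 69 = 1a
byte 2: (8f ⊕ 5d) ⊕ 6e = d2 ⊕ 6e = bc
byte 3: (ee ⊕ c6) ⊕ 67 = 28 ⊕ 67 = 4f
byte 4: (84 ⊕ 78) ⊕ 20 = fc ⊕ 20 = dc
byte 5: (b9 ⊕ b9) ⊕ 2d = 00 ⊕ 2d = 2d
byte 6: (44 ⊕ 86) ⊕ 63 = c2 ⊕ 63 = a1
byte 7: (57 ⊕ 98) ⊕ 20 = cf ⊕ 20 = ef
byte 8: (a4 ⊕ a4) ⊕ 63 = 00 ⊕ 63 = 63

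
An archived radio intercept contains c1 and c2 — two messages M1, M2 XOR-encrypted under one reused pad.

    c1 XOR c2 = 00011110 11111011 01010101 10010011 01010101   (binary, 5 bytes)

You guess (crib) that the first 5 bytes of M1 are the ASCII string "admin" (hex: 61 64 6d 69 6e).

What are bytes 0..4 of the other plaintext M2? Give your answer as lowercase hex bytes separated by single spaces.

7f 9f 38 fa 3b

Since c1 ⊕ c2 = M1 ⊕ M2, XORing with the guessed M1 bytes yields the corresponding M2 bytes: M2 = (c1 ⊕ c2) ⊕ M1.
00011110 ^ 01100001 = 01111111
11111011 ^ 01100100 = 10011111
01010101 ^ 01101101 = 00111000
10010011 ^ 01101001 = 11111010
01010101 ^ 01101110 = 00111011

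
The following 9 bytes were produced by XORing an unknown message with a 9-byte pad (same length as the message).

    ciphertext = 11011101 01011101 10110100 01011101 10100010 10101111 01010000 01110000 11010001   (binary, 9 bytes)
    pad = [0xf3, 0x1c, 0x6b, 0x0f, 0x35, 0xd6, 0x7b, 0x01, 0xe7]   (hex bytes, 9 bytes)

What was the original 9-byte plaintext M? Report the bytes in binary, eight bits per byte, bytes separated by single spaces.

221 ^ 243 =  46
 93 ^  28 =  65
180 ^ 107 = 223
 93 ^  15 =  82
162 ^  53 = 151
175 ^ 214 = 121
 80 ^ 123 =  43
112 ^   1 = 113
209 ^ 231 =  54

00101110 01000001 11011111 01010010 10010111 01111001 00101011 01110001 00110110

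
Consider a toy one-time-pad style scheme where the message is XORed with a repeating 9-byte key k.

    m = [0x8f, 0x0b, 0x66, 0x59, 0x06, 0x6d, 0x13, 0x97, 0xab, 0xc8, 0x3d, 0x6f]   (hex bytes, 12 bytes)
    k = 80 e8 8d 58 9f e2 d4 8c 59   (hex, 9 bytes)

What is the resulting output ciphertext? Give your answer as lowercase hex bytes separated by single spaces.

The 9-byte key repeats, so the effective keystream is 80 e8 8d 58 9f e2 d4 8c 59 80 e8 8d.
byte 0: 8f XOR 80 = 0f
byte 1: 0b XOR e8 = e3
byte 2: 66 XOR 8d = eb
byte 3: 59 XOR 58 = 01
byte 4: 06 XOR 9f = 99
byte 5: 6d XOR e2 = 8f
byte 6: 13 XOR d4 = c7
byte 7: 97 XOR 8c = 1b
byte 8: ab XOR 59 = f2
byte 9: c8 XOR 80 = 48
byte 10: 3d XOR e8 = d5
byte 11: 6f XOR 8d = e2

0f e3 eb 01 99 8f c7 1b f2 48 d5 e2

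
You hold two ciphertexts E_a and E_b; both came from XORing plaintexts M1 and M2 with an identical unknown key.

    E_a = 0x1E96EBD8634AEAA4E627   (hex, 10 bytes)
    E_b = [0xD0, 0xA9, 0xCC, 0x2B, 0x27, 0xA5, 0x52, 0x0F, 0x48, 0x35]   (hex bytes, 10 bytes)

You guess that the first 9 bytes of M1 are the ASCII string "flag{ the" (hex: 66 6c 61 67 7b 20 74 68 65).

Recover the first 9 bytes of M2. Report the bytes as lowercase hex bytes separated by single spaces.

a8 53 46 94 3f cf cc c3 cb

First, E_a ⊕ E_b = (M1 ⊕ K) ⊕ (M2 ⊕ K) = M1 ⊕ M2, so the key drops out. Then M2 = (M1 ⊕ M2) ⊕ M1 over the first 9 bytes.
byte 0: (1e xor d0) xor 66 = ce xor 66 = a8
byte 1: (96 xor a9) xor 6c = 3f xor 6c = 53
byte 2: (eb xor cc) xor 61 = 27 xor 61 = 46
byte 3: (d8 xor 2b) xor 67 = f3 xor 67 = 94
byte 4: (63 xor 27) xor 7b = 44 xor 7b = 3f
byte 5: (4a xor a5) xor 20 = ef xor 20 = cf
byte 6: (ea xor 52) xor 74 = b8 xor 74 = cc
byte 7: (a4 xor 0f) xor 68 = ab xor 68 = c3
byte 8: (e6 xor 48) xor 65 = ae xor 65 = cb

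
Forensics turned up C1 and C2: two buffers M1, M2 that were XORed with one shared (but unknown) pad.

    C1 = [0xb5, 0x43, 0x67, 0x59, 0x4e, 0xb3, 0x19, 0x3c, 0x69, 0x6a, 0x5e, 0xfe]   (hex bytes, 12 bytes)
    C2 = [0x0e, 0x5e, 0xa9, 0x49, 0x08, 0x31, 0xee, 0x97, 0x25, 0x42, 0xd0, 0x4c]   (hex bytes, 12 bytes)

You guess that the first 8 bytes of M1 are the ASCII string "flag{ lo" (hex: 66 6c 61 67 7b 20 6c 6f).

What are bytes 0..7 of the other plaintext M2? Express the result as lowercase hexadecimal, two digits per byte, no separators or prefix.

First, C1 ⊕ C2 = (M1 ⊕ K) ⊕ (M2 ⊕ K) = M1 ⊕ M2, so the key drops out. Then M2 = (M1 ⊕ M2) ⊕ M1 over the first 8 bytes.
byte 0: (b5 XOR 0e) XOR 66 = bb XOR 66 = dd
byte 1: (43 XOR 5e) XOR 6c = 1d XOR 6c = 71
byte 2: (67 XOR a9) XOR 61 = ce XOR 61 = af
byte 3: (59 XOR 49) XOR 67 = 10 XOR 67 = 77
byte 4: (4e XOR 08) XOR 7b = 46 XOR 7b = 3d
byte 5: (b3 XOR 31) XOR 20 = 82 XOR 20 = a2
byte 6: (19 XOR ee) XOR 6c = f7 XOR 6c = 9b
byte 7: (3c XOR 97) XOR 6f = ab XOR 6f = c4

dd71af773da29bc4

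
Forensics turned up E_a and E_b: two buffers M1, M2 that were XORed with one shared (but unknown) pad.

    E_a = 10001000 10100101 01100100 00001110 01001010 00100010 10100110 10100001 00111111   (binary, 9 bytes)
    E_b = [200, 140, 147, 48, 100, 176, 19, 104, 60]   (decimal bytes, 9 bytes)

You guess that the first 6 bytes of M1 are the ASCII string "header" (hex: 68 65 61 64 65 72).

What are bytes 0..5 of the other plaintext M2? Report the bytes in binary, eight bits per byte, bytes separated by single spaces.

First, E_a ⊕ E_b = (M1 ⊕ K) ⊕ (M2 ⊕ K) = M1 ⊕ M2, so the key drops out. Then M2 = (M1 ⊕ M2) ⊕ M1 over the first 6 bytes.
byte 0: (88 ⊕ c8) ⊕ 68 = 40 ⊕ 68 = 28
byte 1: (a5 ⊕ 8c) ⊕ 65 = 29 ⊕ 65 = 4c
byte 2: (64 ⊕ 93) ⊕ 61 = f7 ⊕ 61 = 96
byte 3: (0e ⊕ 30) ⊕ 64 = 3e ⊕ 64 = 5a
byte 4: (4a ⊕ 64) ⊕ 65 = 2e ⊕ 65 = 4b
byte 5: (22 ⊕ b0) ⊕ 72 = 92 ⊕ 72 = e0

00101000 01001100 10010110 01011010 01001011 11100000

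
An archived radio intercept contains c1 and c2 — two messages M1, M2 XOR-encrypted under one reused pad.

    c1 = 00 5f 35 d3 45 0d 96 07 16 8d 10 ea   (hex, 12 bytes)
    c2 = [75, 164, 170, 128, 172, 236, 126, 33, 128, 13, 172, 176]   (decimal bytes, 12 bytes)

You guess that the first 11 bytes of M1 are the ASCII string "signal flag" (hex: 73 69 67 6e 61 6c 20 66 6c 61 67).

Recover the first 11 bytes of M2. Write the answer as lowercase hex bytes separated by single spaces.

38 92 f8 3d 88 8d c8 40 fa e1 db

First, c1 ⊕ c2 = (M1 ⊕ K) ⊕ (M2 ⊕ K) = M1 ⊕ M2, so the key drops out. Then M2 = (M1 ⊕ M2) ⊕ M1 over the first 11 bytes.
byte 0: (00 ^ 4b) ^ 73 = 4b ^ 73 = 38
byte 1: (5f ^ a4) ^ 69 = fb ^ 69 = 92
byte 2: (35 ^ aa) ^ 67 = 9f ^ 67 = f8
byte 3: (d3 ^ 80) ^ 6e = 53 ^ 6e = 3d
byte 4: (45 ^ ac) ^ 61 = e9 ^ 61 = 88
byte 5: (0d ^ ec) ^ 6c = e1 ^ 6c = 8d
byte 6: (96 ^ 7e) ^ 20 = e8 ^ 20 = c8
byte 7: (07 ^ 21) ^ 66 = 26 ^ 66 = 40
byte 8: (16 ^ 80) ^ 6c = 96 ^ 6c = fa
byte 9: (8d ^ 0d) ^ 61 = 80 ^ 61 = e1
byte 10: (10 ^ ac) ^ 67 = bc ^ 67 = db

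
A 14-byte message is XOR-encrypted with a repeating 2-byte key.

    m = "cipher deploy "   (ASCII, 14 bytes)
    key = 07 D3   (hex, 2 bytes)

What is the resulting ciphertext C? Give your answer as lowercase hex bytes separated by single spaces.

64 ba 77 bb 62 a1 27 b7 62 a3 6b bc 7e f3

The 2-byte key repeats, so the effective keystream is 07 d3 07 d3 07 d3 07 d3 07 d3 07 d3 07 d3.
byte 0: 63 XOR 07 = 64
byte 1: 69 XOR d3 = ba
byte 2: 70 XOR 07 = 77
byte 3: 68 XOR d3 = bb
byte 4: 65 XOR 07 = 62
byte 5: 72 XOR d3 = a1
byte 6: 20 XOR 07 = 27
byte 7: 64 XOR d3 = b7
byte 8: 65 XOR 07 = 62
byte 9: 70 XOR d3 = a3
byte 10: 6c XOR 07 = 6b
byte 11: 6f XOR d3 = bc
byte 12: 79 XOR 07 = 7e
byte 13: 20 XOR d3 = f3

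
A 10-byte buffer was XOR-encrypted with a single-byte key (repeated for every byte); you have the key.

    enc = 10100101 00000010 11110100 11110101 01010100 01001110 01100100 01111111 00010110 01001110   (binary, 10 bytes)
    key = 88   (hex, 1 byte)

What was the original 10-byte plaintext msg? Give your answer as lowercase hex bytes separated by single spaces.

The 1-byte key repeats, so the effective keystream is 88 88 88 88 88 88 88 88 88 88.
byte 0: 165 xor 136 =  45
byte 1:   2 xor 136 = 138
byte 2: 244 xor 136 = 124
byte 3: 245 xor 136 = 125
byte 4:  84 xor 136 = 220
byte 5:  78 xor 136 = 198
byte 6: 100 xor 136 = 236
byte 7: 127 xor 136 = 247
byte 8:  22 xor 136 = 158
byte 9:  78 xor 136 = 198

2d 8a 7c 7d dc c6 ec f7 9e c6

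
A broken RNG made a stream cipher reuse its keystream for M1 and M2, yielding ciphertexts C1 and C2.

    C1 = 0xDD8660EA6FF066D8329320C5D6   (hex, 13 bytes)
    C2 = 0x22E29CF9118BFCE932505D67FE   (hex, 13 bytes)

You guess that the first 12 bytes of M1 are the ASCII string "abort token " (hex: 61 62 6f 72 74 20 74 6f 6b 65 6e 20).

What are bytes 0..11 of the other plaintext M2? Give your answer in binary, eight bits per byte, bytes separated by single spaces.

First, C1 ⊕ C2 = (M1 ⊕ K) ⊕ (M2 ⊕ K) = M1 ⊕ M2, so the key drops out. Then M2 = (M1 ⊕ M2) ⊕ M1 over the first 12 bytes.
byte 0: (dd ^ 22) ^ 61 = ff ^ 61 = 9e
byte 1: (86 ^ e2) ^ 62 = 64 ^ 62 = 06
byte 2: (60 ^ 9c) ^ 6f = fc ^ 6f = 93
byte 3: (ea ^ f9) ^ 72 = 13 ^ 72 = 61
byte 4: (6f ^ 11) ^ 74 = 7e ^ 74 = 0a
byte 5: (f0 ^ 8b) ^ 20 = 7b ^ 20 = 5b
byte 6: (66 ^ fc) ^ 74 = 9a ^ 74 = ee
byte 7: (d8 ^ e9) ^ 6f = 31 ^ 6f = 5e
byte 8: (32 ^ 32) ^ 6b = 00 ^ 6b = 6b
byte 9: (93 ^ 50) ^ 65 = c3 ^ 65 = a6
byte 10: (20 ^ 5d) ^ 6e = 7d ^ 6e = 13
byte 11: (c5 ^ 67) ^ 20 = a2 ^ 20 = 82

10011110 00000110 10010011 01100001 00001010 01011011 11101110 01011110 01101011 10100110 00010011 10000010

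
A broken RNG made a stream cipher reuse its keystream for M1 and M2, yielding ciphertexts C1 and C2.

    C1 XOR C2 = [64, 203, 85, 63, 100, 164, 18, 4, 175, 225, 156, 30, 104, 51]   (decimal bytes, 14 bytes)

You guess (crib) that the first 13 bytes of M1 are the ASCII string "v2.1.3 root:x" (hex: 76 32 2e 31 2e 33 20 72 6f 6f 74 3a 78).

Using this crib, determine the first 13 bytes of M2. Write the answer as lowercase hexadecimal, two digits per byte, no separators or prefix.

36f97b0e4a973276c08ee82410

Since C1 ⊕ C2 = M1 ⊕ M2, XORing with the guessed M1 bytes yields the corresponding M2 bytes: M2 = (C1 ⊕ C2) ⊕ M1.
40 xor 76 = 36
cb xor 32 = f9
55 xor 2e = 7b
3f xor 31 = 0e
64 xor 2e = 4a
a4 xor 33 = 97
12 xor 20 = 32
04 xor 72 = 76
af xor 6f = c0
e1 xor 6f = 8e
9c xor 74 = e8
1e xor 3a = 24
68 xor 78 = 10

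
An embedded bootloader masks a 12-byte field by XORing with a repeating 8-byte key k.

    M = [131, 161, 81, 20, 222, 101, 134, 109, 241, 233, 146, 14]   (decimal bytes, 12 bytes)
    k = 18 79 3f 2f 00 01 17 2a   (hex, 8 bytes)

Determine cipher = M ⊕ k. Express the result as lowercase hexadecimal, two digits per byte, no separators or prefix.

9bd86e3bde649147e990ad21

The 8-byte key repeats, so the effective keystream is 18 79 3f 2f 00 01 17 2a 18 79 3f 2f.
byte 0: 83 ^ 18 = 9b
byte 1: a1 ^ 79 = d8
byte 2: 51 ^ 3f = 6e
byte 3: 14 ^ 2f = 3b
byte 4: de ^ 00 = de
byte 5: 65 ^ 01 = 64
byte 6: 86 ^ 17 = 91
byte 7: 6d ^ 2a = 47
byte 8: f1 ^ 18 = e9
byte 9: e9 ^ 79 = 90
byte 10: 92 ^ 3f = ad
byte 11: 0e ^ 2f = 21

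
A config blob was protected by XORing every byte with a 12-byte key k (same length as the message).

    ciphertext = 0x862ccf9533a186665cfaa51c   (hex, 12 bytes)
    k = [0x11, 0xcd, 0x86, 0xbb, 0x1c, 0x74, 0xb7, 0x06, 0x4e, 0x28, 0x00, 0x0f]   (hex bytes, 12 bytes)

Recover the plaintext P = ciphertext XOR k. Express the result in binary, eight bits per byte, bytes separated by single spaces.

10010111 11100001 01001001 00101110 00101111 11010101 00110001 01100000 00010010 11010010 10100101 00010011

XOR is its own inverse, so applying the key byte-wise gives the result directly.
86 ^ 11 = 97
2c ^ cd = e1
cf ^ 86 = 49
95 ^ bb = 2e
33 ^ 1c = 2f
a1 ^ 74 = d5
86 ^ b7 = 31
66 ^ 06 = 60
5c ^ 4e = 12
fa ^ 28 = d2
a5 ^ 00 = a5
1c ^ 0f = 13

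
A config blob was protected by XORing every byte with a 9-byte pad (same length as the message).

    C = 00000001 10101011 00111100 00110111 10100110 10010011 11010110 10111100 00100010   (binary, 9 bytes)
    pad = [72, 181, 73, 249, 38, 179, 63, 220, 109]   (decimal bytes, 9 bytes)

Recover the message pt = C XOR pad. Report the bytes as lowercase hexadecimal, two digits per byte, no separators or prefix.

byte 0: 00000001 ⊕ 01001000 = 01001001
byte 1: 10101011 ⊕ 10110101 = 00011110
byte 2: 00111100 ⊕ 01001001 = 01110101
byte 3: 00110111 ⊕ 11111001 = 11001110
byte 4: 10100110 ⊕ 00100110 = 10000000
byte 5: 10010011 ⊕ 10110011 = 00100000
byte 6: 11010110 ⊕ 00111111 = 11101001
byte 7: 10111100 ⊕ 11011100 = 01100000
byte 8: 00100010 ⊕ 01101101 = 01001111

491e75ce8020e9604f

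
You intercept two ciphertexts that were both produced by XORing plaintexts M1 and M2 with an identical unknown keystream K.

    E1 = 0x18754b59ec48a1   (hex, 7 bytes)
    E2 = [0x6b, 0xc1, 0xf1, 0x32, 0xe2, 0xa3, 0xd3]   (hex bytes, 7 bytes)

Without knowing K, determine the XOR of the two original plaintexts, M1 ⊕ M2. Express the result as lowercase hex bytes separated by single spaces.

73 b4 ba 6b 0e eb 72

E1 ⊕ E2 = (M1 ⊕ K) ⊕ (M2 ⊕ K) = M1 ⊕ M2 — the shared key cancels under XOR.
byte 0: 18 ⊕ 6b = 73
byte 1: 75 ⊕ c1 = b4
byte 2: 4b ⊕ f1 = ba
byte 3: 59 ⊕ 32 = 6b
byte 4: ec ⊕ e2 = 0e
byte 5: 48 ⊕ a3 = eb
byte 6: a1 ⊕ d3 = 72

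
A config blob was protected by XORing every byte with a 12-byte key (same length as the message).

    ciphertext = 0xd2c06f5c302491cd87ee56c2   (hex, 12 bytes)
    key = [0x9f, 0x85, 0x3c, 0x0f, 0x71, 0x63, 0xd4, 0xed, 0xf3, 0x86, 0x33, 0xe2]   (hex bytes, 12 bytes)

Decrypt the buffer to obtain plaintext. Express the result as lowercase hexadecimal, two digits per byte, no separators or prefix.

XOR is its own inverse, so applying the key byte-wise gives the result directly.
d2 xor 9f = 4d
c0 xor 85 = 45
6f xor 3c = 53
5c xor 0f = 53
30 xor 71 = 41
24 xor 63 = 47
91 xor d4 = 45
cd xor ed = 20
87 xor f3 = 74
ee xor 86 = 68
56 xor 33 = 65
c2 xor e2 = 20

4d4553534147452074686520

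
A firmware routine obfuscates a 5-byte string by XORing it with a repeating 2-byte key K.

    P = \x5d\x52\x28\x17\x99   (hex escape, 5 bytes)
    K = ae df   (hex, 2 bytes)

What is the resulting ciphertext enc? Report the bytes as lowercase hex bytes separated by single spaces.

f3 8d 86 c8 37

The 2-byte key repeats, so the effective keystream is ae df ae df ae.
byte 0:  93 xor 174 = 243
byte 1:  82 xor 223 = 141
byte 2:  40 xor 174 = 134
byte 3:  23 xor 223 = 200
byte 4: 153 xor 174 =  55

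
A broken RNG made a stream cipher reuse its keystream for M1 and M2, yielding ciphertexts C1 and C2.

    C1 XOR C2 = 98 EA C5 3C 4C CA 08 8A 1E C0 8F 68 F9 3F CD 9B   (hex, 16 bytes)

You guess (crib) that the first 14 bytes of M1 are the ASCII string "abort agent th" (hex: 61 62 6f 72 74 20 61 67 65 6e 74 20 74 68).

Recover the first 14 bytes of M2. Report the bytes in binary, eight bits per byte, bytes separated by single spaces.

Since C1 ⊕ C2 = M1 ⊕ M2, XORing with the guessed M1 bytes yields the corresponding M2 bytes: M2 = (C1 ⊕ C2) ⊕ M1.
10011000 ⊕ 01100001 = 11111001
11101010 ⊕ 01100010 = 10001000
11000101 ⊕ 01101111 = 10101010
00111100 ⊕ 01110010 = 01001110
01001100 ⊕ 01110100 = 00111000
11001010 ⊕ 00100000 = 11101010
00001000 ⊕ 01100001 = 01101001
10001010 ⊕ 01100111 = 11101101
00011110 ⊕ 01100101 = 01111011
11000000 ⊕ 01101110 = 10101110
10001111 ⊕ 01110100 = 11111011
01101000 ⊕ 00100000 = 01001000
11111001 ⊕ 01110100 = 10001101
00111111 ⊕ 01101000 = 01010111

11111001 10001000 10101010 01001110 00111000 11101010 01101001 11101101 01111011 10101110 11111011 01001000 10001101 01010111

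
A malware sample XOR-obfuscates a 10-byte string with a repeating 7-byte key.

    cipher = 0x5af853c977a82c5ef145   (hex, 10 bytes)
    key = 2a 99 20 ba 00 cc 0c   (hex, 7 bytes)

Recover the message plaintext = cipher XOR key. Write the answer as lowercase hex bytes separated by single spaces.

The 7-byte key repeats, so the effective keystream is 2a 99 20 ba 00 cc 0c 2a 99 20.
byte 0: 5a ⊕ 2a = 70
byte 1: f8 ⊕ 99 = 61
byte 2: 53 ⊕ 20 = 73
byte 3: c9 ⊕ ba = 73
byte 4: 77 ⊕ 00 = 77
byte 5: a8 ⊕ cc = 64
byte 6: 2c ⊕ 0c = 20
byte 7: 5e ⊕ 2a = 74
byte 8: f1 ⊕ 99 = 68
byte 9: 45 ⊕ 20 = 65

70 61 73 73 77 64 20 74 68 65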